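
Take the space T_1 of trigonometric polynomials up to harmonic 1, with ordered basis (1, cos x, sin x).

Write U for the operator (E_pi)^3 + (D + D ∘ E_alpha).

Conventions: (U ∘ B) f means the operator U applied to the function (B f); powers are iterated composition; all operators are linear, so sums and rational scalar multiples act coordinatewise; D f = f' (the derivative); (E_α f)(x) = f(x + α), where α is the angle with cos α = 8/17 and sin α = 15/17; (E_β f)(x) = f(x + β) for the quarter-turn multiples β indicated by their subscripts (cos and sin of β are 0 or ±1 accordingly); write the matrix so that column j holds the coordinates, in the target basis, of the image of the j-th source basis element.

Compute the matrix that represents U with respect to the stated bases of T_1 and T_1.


the matrix is [[1, 0, 0]; [0, -32/17, 25/17]; [0, -25/17, -32/17]] (rows listed top to bottom)

image of 1: 1
image of cos x: -(32/17)cos x - (25/17)sin x
image of sin x: (25/17)cos x - (32/17)sin x
each image's coordinates form column j of the matrix


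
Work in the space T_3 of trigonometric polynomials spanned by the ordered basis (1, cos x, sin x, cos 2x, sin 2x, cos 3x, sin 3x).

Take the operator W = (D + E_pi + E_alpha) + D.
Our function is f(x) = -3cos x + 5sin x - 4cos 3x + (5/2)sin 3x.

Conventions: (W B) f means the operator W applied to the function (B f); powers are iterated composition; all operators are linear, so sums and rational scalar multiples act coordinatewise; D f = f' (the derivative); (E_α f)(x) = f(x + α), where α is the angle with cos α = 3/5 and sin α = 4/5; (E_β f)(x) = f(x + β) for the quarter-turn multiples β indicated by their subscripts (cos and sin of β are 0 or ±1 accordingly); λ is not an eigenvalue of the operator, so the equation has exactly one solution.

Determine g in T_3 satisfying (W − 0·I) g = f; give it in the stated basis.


the image equals g(x) = -(8/5)cos x - (13/10)sin x - (1017/5512)cos 3x - (3781/5512)sin 3x

write g with unknown coordinates in the stated basis and equate coefficients in (W − 0·I) g = f
solving from the highest basis element down gives g = -(8/5)cos x - (13/10)sin x - (1017/5512)cos 3x - (3781/5512)sin 3x
check: W g = -3cos x + 5sin x - 4cos 3x + (5/2)sin 3x
so W g − 0·g = -3cos x + 5sin x - 4cos 3x + (5/2)sin 3x = f ✓


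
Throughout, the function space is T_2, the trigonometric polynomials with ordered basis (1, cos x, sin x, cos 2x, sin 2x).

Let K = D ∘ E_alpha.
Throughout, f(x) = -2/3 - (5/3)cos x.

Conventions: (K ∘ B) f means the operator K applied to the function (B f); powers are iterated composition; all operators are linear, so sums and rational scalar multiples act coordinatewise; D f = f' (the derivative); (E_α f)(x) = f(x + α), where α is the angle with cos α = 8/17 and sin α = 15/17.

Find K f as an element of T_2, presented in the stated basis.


E_alpha f = -2/3 - (40/51)cos x + (25/17)sin x
D E_alpha f = (25/17)cos x + (40/51)sin x

the result is g(x) = (25/17)cos x + (40/51)sin x


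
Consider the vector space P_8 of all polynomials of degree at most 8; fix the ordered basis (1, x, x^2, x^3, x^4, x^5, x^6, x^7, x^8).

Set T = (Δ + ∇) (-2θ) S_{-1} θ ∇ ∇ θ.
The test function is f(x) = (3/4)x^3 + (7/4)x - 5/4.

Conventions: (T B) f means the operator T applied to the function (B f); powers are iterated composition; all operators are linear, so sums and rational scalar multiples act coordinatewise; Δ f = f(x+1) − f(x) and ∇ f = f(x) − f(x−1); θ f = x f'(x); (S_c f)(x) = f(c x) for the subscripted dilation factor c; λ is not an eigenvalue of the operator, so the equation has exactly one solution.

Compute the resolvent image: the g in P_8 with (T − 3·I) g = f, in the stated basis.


the image equals g(x) = -(1/4)x^3 - (7/12)x - 67/12

write g with unknown coordinates in the stated basis and equate coefficients in (T − 3·I) g = f
solving from the highest basis element down gives g = -(1/4)x^3 - (7/12)x - 67/12
check: T g = -18
so T g − 3·g = (3/4)x^3 + (7/4)x - 5/4 = f ✓


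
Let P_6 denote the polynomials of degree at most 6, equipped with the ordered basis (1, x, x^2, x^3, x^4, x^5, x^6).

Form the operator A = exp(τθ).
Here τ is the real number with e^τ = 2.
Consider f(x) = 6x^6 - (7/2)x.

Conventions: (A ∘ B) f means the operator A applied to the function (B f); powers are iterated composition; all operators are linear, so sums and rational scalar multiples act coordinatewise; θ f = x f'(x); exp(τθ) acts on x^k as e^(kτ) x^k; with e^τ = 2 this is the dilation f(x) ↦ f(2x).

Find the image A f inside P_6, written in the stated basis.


the result is g(x) = 384x^6 - 7x

exp(τθ) x^k = e^(kτ) x^k; with e^τ = 2 this sends x^k to 2^k x^k
x ↦ 2 x
x^6 ↦ 64 x^6
applying this coordinatewise to f: exp(τθ) f = 384x^6 - 7x


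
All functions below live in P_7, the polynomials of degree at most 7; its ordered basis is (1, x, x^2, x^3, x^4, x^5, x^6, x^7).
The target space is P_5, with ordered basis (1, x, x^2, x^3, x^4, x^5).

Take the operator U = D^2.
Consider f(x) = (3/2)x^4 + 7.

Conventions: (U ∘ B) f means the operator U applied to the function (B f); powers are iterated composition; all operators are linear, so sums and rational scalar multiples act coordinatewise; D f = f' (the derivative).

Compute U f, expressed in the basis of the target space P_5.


D f = 6x^3
D D f = 18x^2

the result is g(x) = 18x^2


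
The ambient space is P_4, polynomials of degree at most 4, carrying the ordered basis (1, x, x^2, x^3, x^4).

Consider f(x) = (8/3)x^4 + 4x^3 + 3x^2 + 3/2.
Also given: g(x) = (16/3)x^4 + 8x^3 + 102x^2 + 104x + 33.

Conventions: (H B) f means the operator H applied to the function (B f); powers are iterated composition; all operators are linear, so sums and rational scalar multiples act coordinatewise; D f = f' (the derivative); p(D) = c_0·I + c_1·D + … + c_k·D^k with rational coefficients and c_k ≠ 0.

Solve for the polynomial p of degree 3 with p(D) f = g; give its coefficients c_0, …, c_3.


D^0 f = (8/3)x^4 + 4x^3 + 3x^2 + 3/2
D^1 f = (32/3)x^3 + 12x^2 + 6x
D^2 f = 32x^2 + 24x + 6
D^3 f = 64x + 24
matching coefficients of g against c_0 f + c_1 Df + … from the top degree down determines the c_i
solution: c_0 = 2, c_1 = 0, c_2 = 3, c_3 = 1/2

p(D) = 2·I + 3·D^2 + (1/2)·D^3, i.e. c_0 = 2, c_1 = 0, c_2 = 3, c_3 = 1/2


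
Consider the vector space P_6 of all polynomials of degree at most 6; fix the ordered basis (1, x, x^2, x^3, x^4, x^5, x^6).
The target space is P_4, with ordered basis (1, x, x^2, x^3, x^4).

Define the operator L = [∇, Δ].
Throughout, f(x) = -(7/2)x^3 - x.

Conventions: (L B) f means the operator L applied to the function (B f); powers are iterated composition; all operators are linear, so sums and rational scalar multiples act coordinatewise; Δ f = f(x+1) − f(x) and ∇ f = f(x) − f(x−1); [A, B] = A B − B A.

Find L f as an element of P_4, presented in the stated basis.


the result is g(x) = 0

Δ f = -(21/2)x^2 - (21/2)x - 9/2
∇ Δ f = -21x
∇ f = -(21/2)x^2 + (21/2)x - 9/2
Δ ∇ f = -21x
[∇, Δ] f = 0


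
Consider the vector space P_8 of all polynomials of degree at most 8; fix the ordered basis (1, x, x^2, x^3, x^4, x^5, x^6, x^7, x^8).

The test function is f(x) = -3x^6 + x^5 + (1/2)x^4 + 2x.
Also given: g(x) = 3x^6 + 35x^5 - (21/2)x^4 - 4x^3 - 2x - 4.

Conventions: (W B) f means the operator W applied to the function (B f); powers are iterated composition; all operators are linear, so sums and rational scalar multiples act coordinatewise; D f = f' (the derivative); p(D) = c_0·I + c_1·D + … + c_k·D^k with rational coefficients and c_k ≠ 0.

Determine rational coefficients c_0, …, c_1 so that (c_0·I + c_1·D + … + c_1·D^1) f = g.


c_0 = -1, c_1 = -2

D^0 f = -3x^6 + x^5 + (1/2)x^4 + 2x
D^1 f = -18x^5 + 5x^4 + 2x^3 + 2
matching coefficients of g against c_0 f + c_1 Df + … from the top degree down determines the c_i
solution: c_0 = -1, c_1 = -2


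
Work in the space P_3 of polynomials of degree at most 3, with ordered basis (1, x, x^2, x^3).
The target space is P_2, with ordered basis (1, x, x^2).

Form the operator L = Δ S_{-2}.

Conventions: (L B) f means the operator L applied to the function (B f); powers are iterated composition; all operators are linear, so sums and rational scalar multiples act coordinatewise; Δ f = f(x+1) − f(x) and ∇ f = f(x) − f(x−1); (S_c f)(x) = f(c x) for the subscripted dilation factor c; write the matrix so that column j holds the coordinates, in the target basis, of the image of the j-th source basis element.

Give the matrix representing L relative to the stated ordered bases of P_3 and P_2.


image of 1: 0
image of x: -2
image of x^2: 8x + 4
image of x^3: -24x^2 - 24x - 8
each image's coordinates form column j of the matrix

the matrix is [[0, -2, 4, -8]; [0, 0, 8, -24]; [0, 0, 0, -24]] (rows listed top to bottom)


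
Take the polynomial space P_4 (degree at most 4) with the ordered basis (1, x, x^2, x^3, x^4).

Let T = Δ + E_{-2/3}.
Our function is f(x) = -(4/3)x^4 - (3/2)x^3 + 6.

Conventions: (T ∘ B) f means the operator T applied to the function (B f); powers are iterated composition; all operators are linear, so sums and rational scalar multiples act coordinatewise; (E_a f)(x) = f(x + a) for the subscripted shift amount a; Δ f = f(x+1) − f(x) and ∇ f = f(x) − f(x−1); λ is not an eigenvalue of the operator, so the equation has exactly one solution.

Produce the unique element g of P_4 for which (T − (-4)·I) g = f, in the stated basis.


write g with unknown coordinates in the stated basis and equate coefficients in (T − (-4)·I) g = f
solving from the highest basis element down gives g = -(4/15)x^4 - (103/450)x^3 + (127/250)x^2 + (28427/101250)x + 572371/506250
check: T g = -(4/15)x^4 - (263/450)x^3 - (254/125)x^2 - (56854/50625)x + 374008/253125
so T g − (-4)·g = -(4/3)x^4 - (3/2)x^3 + 6 = f ✓

the image equals g(x) = -(4/15)x^4 - (103/450)x^3 + (127/250)x^2 + (28427/101250)x + 572371/506250


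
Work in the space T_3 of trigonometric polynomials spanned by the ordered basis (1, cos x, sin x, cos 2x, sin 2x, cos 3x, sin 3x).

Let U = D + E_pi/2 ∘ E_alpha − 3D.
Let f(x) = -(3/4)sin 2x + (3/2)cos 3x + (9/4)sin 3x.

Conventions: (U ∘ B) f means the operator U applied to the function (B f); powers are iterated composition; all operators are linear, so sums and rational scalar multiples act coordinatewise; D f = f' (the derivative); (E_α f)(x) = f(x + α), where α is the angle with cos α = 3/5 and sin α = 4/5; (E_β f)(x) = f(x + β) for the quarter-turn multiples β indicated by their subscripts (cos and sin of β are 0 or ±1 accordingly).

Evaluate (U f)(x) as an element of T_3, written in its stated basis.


D f = -(3/2)cos 2x + (27/4)cos 3x - (9/2)sin 3x
E_alpha f = -(18/25)cos 2x + (21/100)sin 2x - (153/250)cos 3x - (1317/500)sin 3x
E_pi/2 E_alpha f = (18/25)cos 2x - (21/100)sin 2x + (1317/500)cos 3x - (153/250)sin 3x
D f = -(3/2)cos 2x + (27/4)cos 3x - (9/2)sin 3x
(-3D) f = (9/2)cos 2x - (81/4)cos 3x + (27/2)sin 3x
(D + E_pi/2 ∘ E_alpha − 3D) f = (93/25)cos 2x - (21/100)sin 2x - (5433/500)cos 3x + (2097/250)sin 3x

the image equals g(x) = (93/25)cos 2x - (21/100)sin 2x - (5433/500)cos 3x + (2097/250)sin 3x


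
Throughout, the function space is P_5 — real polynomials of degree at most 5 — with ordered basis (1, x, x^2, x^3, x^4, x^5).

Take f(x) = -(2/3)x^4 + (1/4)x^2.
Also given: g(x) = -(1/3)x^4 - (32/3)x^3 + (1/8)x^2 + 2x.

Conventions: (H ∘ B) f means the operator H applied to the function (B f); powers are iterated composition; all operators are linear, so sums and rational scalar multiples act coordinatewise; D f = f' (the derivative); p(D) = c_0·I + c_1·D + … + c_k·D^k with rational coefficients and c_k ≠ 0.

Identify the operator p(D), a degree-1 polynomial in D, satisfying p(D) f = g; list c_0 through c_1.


c_0 = 1/2, c_1 = 4

D^0 f = -(2/3)x^4 + (1/4)x^2
D^1 f = -(8/3)x^3 + (1/2)x
matching coefficients of g against c_0 f + c_1 Df + … from the top degree down determines the c_i
solution: c_0 = 1/2, c_1 = 4


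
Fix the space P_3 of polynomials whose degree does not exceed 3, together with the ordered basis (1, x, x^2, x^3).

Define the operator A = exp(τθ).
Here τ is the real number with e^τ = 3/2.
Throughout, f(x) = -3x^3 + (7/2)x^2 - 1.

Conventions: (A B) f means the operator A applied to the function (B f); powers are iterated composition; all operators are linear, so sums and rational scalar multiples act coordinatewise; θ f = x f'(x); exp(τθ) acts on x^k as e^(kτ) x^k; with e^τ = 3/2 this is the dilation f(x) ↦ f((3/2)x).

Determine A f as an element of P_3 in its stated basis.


the result is g(x) = -(81/8)x^3 + (63/8)x^2 - 1

exp(τθ) x^k = e^(kτ) x^k; with e^τ = 3/2 this sends x^k to (3/2)^k x^k
x^2 ↦ 9/4 x^2
x^3 ↦ 27/8 x^3
applying this coordinatewise to f: exp(τθ) f = -(81/8)x^3 + (63/8)x^2 - 1


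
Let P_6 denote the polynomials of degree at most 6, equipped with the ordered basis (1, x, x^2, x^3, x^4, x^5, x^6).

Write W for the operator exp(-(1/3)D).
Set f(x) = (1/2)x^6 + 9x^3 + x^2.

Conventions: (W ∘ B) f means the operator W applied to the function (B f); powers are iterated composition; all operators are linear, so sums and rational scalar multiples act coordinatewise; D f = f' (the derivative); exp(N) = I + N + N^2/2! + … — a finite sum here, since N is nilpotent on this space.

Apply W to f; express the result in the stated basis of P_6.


the result is g(x) = (1/2)x^6 - x^5 + (5/6)x^4 + (233/27)x^3 - (427/54)x^2 + (188/81)x - 323/1458

order-1 term: -x^5 - 9x^2 - (2/3)x
order-2 term: (5/6)x^4 + 3x + 1/9
order-3 term: -(10/27)x^3 - 1/3
order-4 term: (5/54)x^2
order-5 term: -(1/81)x
order-6 term: 1/1458
the series for exp(-(1/3)D) f terminates at order 6
exp(-(1/3)D) f = (1/2)x^6 - x^5 + (5/6)x^4 + (233/27)x^3 - (427/54)x^2 + (188/81)x - 323/1458


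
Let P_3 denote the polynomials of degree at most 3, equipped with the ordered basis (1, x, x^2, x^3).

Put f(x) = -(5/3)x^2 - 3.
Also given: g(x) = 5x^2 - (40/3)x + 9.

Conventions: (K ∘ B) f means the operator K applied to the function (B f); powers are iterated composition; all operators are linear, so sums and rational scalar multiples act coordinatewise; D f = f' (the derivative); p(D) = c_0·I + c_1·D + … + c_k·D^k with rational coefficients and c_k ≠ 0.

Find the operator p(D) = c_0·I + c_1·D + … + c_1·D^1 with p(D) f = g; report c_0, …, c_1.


c_0 = -3, c_1 = 4

D^0 f = -(5/3)x^2 - 3
D^1 f = -(10/3)x
matching coefficients of g against c_0 f + c_1 Df + … from the top degree down determines the c_i
solution: c_0 = -3, c_1 = 4


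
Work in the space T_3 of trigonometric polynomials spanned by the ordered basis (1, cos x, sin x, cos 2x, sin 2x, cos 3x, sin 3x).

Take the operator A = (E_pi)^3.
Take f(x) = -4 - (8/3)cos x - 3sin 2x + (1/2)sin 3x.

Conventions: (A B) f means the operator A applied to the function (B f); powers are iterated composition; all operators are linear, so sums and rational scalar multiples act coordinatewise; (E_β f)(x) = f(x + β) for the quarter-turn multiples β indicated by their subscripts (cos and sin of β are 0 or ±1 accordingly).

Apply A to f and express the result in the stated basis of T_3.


the result is g(x) = -4 + (8/3)cos x - 3sin 2x - (1/2)sin 3x

E_pi f = -4 + (8/3)cos x - 3sin 2x - (1/2)sin 3x
E_pi E_pi f = -4 - (8/3)cos x - 3sin 2x + (1/2)sin 3x
E_pi E_pi E_pi f = -4 + (8/3)cos x - 3sin 2x - (1/2)sin 3x


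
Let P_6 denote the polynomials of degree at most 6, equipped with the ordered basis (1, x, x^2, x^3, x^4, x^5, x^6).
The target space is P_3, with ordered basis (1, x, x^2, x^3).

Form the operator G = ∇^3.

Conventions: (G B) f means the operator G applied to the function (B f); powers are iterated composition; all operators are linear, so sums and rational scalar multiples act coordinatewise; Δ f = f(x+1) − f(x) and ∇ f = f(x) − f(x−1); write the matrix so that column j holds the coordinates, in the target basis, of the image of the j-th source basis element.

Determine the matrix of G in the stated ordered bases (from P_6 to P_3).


the matrix is [[0, 0, 0, 6, -36, 150, -540]; [0, 0, 0, 0, 24, -180, 900]; [0, 0, 0, 0, 0, 60, -540]; [0, 0, 0, 0, 0, 0, 120]] (rows listed top to bottom)

image of 1: 0
image of x: 0
image of x^2: 0
image of x^3: 6
image of x^4: 24x - 36
image of x^5: 60x^2 - 180x + 150
image of x^6: 120x^3 - 540x^2 + 900x - 540
each image's coordinates form column j of the matrix


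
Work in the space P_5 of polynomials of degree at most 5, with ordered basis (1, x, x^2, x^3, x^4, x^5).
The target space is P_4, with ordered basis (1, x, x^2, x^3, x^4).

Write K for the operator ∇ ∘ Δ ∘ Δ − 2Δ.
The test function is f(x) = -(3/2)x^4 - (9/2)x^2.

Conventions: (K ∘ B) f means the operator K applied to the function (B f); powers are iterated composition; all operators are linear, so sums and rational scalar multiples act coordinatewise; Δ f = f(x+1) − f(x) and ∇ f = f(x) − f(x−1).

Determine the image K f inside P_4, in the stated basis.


the image equals g(x) = 12x^3 + 18x^2 - 6x - 6

Δ f = -6x^3 - 9x^2 - 15x - 6
Δ Δ f = -18x^2 - 36x - 30
∇ Δ Δ f = -36x - 18
Δ f = -6x^3 - 9x^2 - 15x - 6
(-2Δ) f = 12x^3 + 18x^2 + 30x + 12
(∇ ∘ Δ ∘ Δ − 2Δ) f = 12x^3 + 18x^2 - 6x - 6


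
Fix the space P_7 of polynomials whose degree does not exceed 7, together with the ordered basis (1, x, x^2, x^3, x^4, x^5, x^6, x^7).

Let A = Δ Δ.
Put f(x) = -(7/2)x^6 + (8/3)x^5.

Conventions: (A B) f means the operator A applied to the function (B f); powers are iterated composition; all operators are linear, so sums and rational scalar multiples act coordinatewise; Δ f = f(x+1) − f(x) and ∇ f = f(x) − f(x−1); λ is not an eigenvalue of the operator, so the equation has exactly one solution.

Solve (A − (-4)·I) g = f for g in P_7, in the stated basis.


the image equals g(x) = -(7/8)x^6 + (2/3)x^5 + (105/16)x^4 + (275/12)x^3 + (65/4)x^2 - (1105/24)x - 1821/32

write g with unknown coordinates in the stated basis and equate coefficients in (A − (-4)·I) g = f
solving from the highest basis element down gives g = -(7/8)x^6 + (2/3)x^5 + (105/16)x^4 + (275/12)x^3 + (65/4)x^2 - (1105/24)x - 1821/32
check: A g = -(105/4)x^4 - (275/3)x^3 - 65x^2 + (1105/6)x + 1821/8
so A g − (-4)·g = -(7/2)x^6 + (8/3)x^5 = f ✓


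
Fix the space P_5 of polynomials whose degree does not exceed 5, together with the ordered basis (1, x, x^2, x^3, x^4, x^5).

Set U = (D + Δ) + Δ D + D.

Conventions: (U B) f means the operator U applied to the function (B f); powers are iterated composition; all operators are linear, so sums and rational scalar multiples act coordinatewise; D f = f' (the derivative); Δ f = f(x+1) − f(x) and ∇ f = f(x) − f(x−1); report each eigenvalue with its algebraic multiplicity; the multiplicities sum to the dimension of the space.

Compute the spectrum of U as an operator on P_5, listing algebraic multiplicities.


λ = 0 (multiplicity 6)

image of 1: 0
image of x: 3
image of x^2: 6x + 3
image of x^3: 9x^2 + 9x + 4
image of x^4: 12x^3 + 18x^2 + 16x + 5
image of x^5: 15x^4 + 30x^3 + 40x^2 + 25x + 6
the matrix is upper triangular; its diagonal is (0, 0, 0, 0, 0, 0)
for a triangular matrix the eigenvalues are the diagonal entries, with algebraic multiplicity their repetition count


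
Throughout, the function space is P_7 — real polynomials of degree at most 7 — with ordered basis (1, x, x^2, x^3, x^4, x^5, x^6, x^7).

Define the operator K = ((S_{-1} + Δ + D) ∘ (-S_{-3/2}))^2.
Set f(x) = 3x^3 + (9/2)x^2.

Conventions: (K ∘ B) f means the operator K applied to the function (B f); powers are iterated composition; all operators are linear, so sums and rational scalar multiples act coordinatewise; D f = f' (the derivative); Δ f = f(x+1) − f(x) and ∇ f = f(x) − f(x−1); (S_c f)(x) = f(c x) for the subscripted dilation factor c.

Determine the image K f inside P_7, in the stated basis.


S_{-3/2} f = -(81/8)x^3 + (81/8)x^2
(-S_{-3/2}) f = (81/8)x^3 - (81/8)x^2
S_{-1} (-S_{-3/2}) f = -(81/8)x^3 - (81/8)x^2
Δ (-S_{-3/2}) f = (243/8)x^2 + (81/8)x
D (-S_{-3/2}) f = (243/8)x^2 - (81/4)x
(S_{-1} + Δ + D) (-S_{-3/2}) f = -(81/8)x^3 + (405/8)x^2 - (81/8)x
S_{-3/2} ((S_{-1} + Δ + D) ∘ (-S_{-3/2})) f = (2187/64)x^3 + (3645/32)x^2 + (243/16)x
(-S_{-3/2}) ((S_{-1} + Δ + D) ∘ (-S_{-3/2})) f = -(2187/64)x^3 - (3645/32)x^2 - (243/16)x
S_{-1} (-S_{-3/2}) ((S_{-1} + Δ + D) ∘ (-S_{-3/2})) f = (2187/64)x^3 - (3645/32)x^2 + (243/16)x
Δ (-S_{-3/2}) ((S_{-1} + Δ + D) ∘ (-S_{-3/2})) f = -(6561/64)x^2 - (21141/64)x - 10449/64
D (-S_{-3/2}) ((S_{-1} + Δ + D) ∘ (-S_{-3/2})) f = -(6561/64)x^2 - (3645/16)x - 243/16
(S_{-1} + Δ + D) (-S_{-3/2}) ((S_{-1} + Δ + D) ∘ (-S_{-3/2})) f = (2187/64)x^3 - (5103/16)x^2 - (34749/64)x - 11421/64

the result is g(x) = (2187/64)x^3 - (5103/16)x^2 - (34749/64)x - 11421/64


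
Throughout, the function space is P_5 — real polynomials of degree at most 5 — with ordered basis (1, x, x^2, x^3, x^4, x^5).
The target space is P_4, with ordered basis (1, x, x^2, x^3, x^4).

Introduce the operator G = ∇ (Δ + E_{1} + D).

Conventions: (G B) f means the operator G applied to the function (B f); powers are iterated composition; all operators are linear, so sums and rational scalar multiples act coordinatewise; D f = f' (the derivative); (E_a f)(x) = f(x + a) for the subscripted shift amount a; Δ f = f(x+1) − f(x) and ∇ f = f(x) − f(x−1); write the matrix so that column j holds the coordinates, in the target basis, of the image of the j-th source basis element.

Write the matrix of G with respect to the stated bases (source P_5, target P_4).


the matrix is [[0, 1, 5, -2, 7, -4]; [0, 0, 2, 15, -8, 35]; [0, 0, 0, 3, 30, -20]; [0, 0, 0, 0, 4, 50]; [0, 0, 0, 0, 0, 5]] (rows listed top to bottom)

image of 1: 0
image of x: 1
image of x^2: 2x + 5
image of x^3: 3x^2 + 15x - 2
image of x^4: 4x^3 + 30x^2 - 8x + 7
image of x^5: 5x^4 + 50x^3 - 20x^2 + 35x - 4
each image's coordinates form column j of the matrix


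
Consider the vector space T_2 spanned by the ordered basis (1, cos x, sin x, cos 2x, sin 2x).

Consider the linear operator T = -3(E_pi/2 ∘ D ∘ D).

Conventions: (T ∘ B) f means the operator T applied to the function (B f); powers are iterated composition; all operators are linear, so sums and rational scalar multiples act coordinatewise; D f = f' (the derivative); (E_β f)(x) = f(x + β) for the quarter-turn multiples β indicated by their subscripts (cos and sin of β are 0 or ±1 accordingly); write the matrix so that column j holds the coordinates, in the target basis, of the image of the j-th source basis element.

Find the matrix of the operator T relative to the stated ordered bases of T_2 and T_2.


image of 1: 0
image of cos x: -3sin x
image of sin x: 3cos x
image of cos 2x: -12cos 2x
image of sin 2x: -12sin 2x
each image's coordinates form column j of the matrix

the matrix is [[0, 0, 0, 0, 0]; [0, 0, 3, 0, 0]; [0, -3, 0, 0, 0]; [0, 0, 0, -12, 0]; [0, 0, 0, 0, -12]] (rows listed top to bottom)


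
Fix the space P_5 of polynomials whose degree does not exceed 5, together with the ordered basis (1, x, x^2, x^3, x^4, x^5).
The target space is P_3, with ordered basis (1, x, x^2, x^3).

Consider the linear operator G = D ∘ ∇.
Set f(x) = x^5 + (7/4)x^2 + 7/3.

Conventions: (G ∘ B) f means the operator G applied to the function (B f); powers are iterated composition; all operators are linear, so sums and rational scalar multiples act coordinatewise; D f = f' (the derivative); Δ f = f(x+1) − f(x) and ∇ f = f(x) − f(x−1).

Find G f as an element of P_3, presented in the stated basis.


∇ f = 5x^4 - 10x^3 + 10x^2 - (3/2)x - 3/4
D ∇ f = 20x^3 - 30x^2 + 20x - 3/2

g(x) = 20x^3 - 30x^2 + 20x - 3/2


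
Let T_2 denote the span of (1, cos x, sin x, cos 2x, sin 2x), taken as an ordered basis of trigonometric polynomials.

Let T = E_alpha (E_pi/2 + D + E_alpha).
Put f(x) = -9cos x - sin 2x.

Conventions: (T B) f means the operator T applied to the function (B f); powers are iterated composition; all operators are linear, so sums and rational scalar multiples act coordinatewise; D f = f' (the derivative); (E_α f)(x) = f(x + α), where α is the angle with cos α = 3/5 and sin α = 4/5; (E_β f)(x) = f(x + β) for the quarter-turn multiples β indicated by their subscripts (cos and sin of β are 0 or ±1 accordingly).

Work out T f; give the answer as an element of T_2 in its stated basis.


the image equals g(x) = (423/25)cos x + (486/25)sin x + (1286/625)cos 2x + (1552/625)sin 2x

E_pi/2 f = 9sin x + sin 2x
D f = 9sin x - 2cos 2x
E_alpha f = -(27/5)cos x + (36/5)sin x - (24/25)cos 2x + (7/25)sin 2x
(E_pi/2 + D + E_alpha) f = -(27/5)cos x + (126/5)sin x - (74/25)cos 2x + (32/25)sin 2x
E_alpha (E_pi/2 + D + E_alpha) f = (423/25)cos x + (486/25)sin x + (1286/625)cos 2x + (1552/625)sin 2x


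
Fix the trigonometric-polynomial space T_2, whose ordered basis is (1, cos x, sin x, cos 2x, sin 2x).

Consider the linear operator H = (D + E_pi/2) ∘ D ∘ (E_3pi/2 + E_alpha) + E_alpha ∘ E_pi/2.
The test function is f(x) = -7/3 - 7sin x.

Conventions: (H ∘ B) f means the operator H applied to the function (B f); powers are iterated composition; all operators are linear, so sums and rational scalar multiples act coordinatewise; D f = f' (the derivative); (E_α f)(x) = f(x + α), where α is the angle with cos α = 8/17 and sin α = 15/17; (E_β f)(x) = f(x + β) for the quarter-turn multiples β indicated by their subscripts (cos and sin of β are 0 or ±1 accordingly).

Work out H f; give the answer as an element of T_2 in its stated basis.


E_3pi/2 f = -7/3 + 7cos x
E_alpha f = -7/3 - (105/17)cos x - (56/17)sin x
(E_3pi/2 + E_alpha) f = -14/3 + (14/17)cos x - (56/17)sin x
D (E_3pi/2 + E_alpha) f = -(56/17)cos x - (14/17)sin x
D D (E_3pi/2 + E_alpha) f = -(14/17)cos x + (56/17)sin x
E_pi/2 D (E_3pi/2 + E_alpha) f = -(14/17)cos x + (56/17)sin x
(D + E_pi/2) D (E_3pi/2 + E_alpha) f = -(28/17)cos x + (112/17)sin x
E_pi/2 f = -7/3 - 7cos x
E_alpha E_pi/2 f = -7/3 - (56/17)cos x + (105/17)sin x
((D + E_pi/2) ∘ D ∘ (E_3pi/2 + E_alpha) + E_alpha ∘ E_pi/2) f = -7/3 - (84/17)cos x + (217/17)sin x

g(x) = -7/3 - (84/17)cos x + (217/17)sin x


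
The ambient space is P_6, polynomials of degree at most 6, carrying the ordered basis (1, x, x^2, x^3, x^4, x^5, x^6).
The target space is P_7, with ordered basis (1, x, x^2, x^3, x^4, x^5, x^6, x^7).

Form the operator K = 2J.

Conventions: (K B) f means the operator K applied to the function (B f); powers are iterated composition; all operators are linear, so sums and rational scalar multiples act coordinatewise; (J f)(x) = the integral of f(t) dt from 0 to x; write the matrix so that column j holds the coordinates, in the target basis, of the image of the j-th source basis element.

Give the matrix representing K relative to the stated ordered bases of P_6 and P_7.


image of 1: 2x
image of x: x^2
image of x^2: (2/3)x^3
image of x^3: (1/2)x^4
image of x^4: (2/5)x^5
image of x^5: (1/3)x^6
image of x^6: (2/7)x^7
each image's coordinates form column j of the matrix

the matrix is [[0, 0, 0, 0, 0, 0, 0]; [2, 0, 0, 0, 0, 0, 0]; [0, 1, 0, 0, 0, 0, 0]; [0, 0, 2/3, 0, 0, 0, 0]; [0, 0, 0, 1/2, 0, 0, 0]; [0, 0, 0, 0, 2/5, 0, 0]; [0, 0, 0, 0, 0, 1/3, 0]; [0, 0, 0, 0, 0, 0, 2/7]] (rows listed top to bottom)


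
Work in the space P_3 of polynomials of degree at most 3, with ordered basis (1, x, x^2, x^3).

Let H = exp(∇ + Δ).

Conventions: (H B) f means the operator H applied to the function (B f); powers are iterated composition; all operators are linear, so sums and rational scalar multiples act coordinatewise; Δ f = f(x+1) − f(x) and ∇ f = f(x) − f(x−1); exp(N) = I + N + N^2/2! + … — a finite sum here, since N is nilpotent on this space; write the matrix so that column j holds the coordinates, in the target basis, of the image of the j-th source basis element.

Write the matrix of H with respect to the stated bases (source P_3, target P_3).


the matrix is [[1, 2, 4, 10]; [0, 1, 4, 12]; [0, 0, 1, 6]; [0, 0, 0, 1]] (rows listed top to bottom)

image of 1: 1
image of x: x + 2
image of x^2: x^2 + 4x + 4
image of x^3: x^3 + 6x^2 + 12x + 10
each image's coordinates form column j of the matrix


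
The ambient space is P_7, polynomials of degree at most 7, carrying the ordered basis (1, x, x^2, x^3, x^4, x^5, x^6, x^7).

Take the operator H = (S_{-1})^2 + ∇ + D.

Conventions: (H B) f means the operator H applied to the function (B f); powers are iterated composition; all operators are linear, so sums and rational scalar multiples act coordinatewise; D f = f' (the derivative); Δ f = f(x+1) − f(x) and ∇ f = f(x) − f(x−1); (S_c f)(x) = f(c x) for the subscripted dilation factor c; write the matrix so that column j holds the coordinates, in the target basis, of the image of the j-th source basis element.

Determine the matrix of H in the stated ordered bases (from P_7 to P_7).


the matrix is [[1, 2, -1, 1, -1, 1, -1, 1]; [0, 1, 4, -3, 4, -5, 6, -7]; [0, 0, 1, 6, -6, 10, -15, 21]; [0, 0, 0, 1, 8, -10, 20, -35]; [0, 0, 0, 0, 1, 10, -15, 35]; [0, 0, 0, 0, 0, 1, 12, -21]; [0, 0, 0, 0, 0, 0, 1, 14]; [0, 0, 0, 0, 0, 0, 0, 1]] (rows listed top to bottom)

image of 1: 1
image of x: x + 2
image of x^2: x^2 + 4x - 1
image of x^3: x^3 + 6x^2 - 3x + 1
image of x^4: x^4 + 8x^3 - 6x^2 + 4x - 1
image of x^5: x^5 + 10x^4 - 10x^3 + 10x^2 - 5x + 1
image of x^6: x^6 + 12x^5 - 15x^4 + 20x^3 - 15x^2 + 6x - 1
image of x^7: x^7 + 14x^6 - 21x^5 + 35x^4 - 35x^3 + 21x^2 - 7x + 1
each image's coordinates form column j of the matrix


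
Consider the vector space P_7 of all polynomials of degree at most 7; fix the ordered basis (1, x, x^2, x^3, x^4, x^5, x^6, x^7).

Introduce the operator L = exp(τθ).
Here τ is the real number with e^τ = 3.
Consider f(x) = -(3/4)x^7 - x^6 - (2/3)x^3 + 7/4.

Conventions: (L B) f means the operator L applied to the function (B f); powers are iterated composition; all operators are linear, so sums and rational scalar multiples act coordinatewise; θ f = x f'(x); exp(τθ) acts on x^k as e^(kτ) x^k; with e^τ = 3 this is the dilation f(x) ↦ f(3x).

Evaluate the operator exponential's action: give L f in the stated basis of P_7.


exp(τθ) x^k = e^(kτ) x^k; with e^τ = 3 this sends x^k to 3^k x^k
x^3 ↦ 27 x^3
x^6 ↦ 729 x^6
x^7 ↦ 2187 x^7
applying this coordinatewise to f: exp(τθ) f = -(6561/4)x^7 - 729x^6 - 18x^3 + 7/4

g(x) = -(6561/4)x^7 - 729x^6 - 18x^3 + 7/4


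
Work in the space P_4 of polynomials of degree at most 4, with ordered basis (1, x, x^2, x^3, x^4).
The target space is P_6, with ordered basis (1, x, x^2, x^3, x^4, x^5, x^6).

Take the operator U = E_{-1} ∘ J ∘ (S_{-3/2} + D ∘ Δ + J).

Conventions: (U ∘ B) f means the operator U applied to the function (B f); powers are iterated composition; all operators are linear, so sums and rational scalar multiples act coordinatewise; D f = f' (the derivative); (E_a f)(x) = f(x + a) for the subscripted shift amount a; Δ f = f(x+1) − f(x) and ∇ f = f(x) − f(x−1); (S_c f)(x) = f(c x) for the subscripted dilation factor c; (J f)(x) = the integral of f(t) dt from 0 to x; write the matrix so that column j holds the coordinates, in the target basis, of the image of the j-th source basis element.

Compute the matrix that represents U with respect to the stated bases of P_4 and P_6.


image of 1: (1/2)x^2 - 1/2
image of x: (1/6)x^3 - (5/4)x^2 + 2x - 11/12
image of x^2: (1/12)x^4 + (5/12)x^3 - (7/4)x^2 + (47/12)x - 8/3
image of x^3: (1/20)x^5 - (35/32)x^4 + (31/8)x^3 - (41/16)x^2 + (5/8)x - 143/160
image of x^4: (1/30)x^6 + (13/16)x^5 - (73/16)x^4 + (323/24)x^3 - (125/8)x^2 + (709/80)x - 143/48
each image's coordinates form column j of the matrix

the matrix is [[-1/2, -11/12, -8/3, -143/160, -143/48]; [0, 2, 47/12, 5/8, 709/80]; [1/2, -5/4, -7/4, -41/16, -125/8]; [0, 1/6, 5/12, 31/8, 323/24]; [0, 0, 1/12, -35/32, -73/16]; [0, 0, 0, 1/20, 13/16]; [0, 0, 0, 0, 1/30]] (rows listed top to bottom)


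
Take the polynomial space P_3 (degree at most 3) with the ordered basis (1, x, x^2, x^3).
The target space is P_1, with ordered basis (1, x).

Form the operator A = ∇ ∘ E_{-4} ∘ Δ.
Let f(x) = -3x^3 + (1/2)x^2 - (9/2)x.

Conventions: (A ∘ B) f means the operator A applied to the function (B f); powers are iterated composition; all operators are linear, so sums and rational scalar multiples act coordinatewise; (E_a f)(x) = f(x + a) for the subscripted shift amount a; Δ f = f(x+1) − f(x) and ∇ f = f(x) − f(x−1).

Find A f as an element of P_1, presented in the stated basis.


Δ f = -9x^2 - 8x - 7
E_{-4} Δ f = -9x^2 + 64x - 119
∇ E_{-4} Δ f = -18x + 73

g(x) = -18x + 73


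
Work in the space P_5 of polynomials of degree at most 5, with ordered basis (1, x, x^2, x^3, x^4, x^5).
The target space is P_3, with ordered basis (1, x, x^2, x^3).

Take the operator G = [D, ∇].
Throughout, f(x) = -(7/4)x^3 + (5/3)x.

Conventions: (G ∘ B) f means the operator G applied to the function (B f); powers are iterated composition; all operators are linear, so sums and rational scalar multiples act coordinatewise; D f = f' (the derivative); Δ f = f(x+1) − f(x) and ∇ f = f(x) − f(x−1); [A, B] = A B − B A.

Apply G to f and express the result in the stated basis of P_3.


the result is g(x) = 0

∇ f = -(21/4)x^2 + (21/4)x - 1/12
D ∇ f = -(21/2)x + 21/4
D f = -(21/4)x^2 + 5/3
∇ D f = -(21/2)x + 21/4
[D, ∇] f = 0


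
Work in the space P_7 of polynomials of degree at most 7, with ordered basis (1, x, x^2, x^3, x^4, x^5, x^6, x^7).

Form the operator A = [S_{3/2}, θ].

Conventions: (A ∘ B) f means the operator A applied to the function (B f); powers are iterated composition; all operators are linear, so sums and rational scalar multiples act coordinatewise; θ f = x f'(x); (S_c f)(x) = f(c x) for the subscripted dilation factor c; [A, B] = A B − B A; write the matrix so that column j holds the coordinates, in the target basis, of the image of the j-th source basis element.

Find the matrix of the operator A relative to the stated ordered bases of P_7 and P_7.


image of 1: 0
image of x: 0
image of x^2: 0
image of x^3: 0
image of x^4: 0
image of x^5: 0
image of x^6: 0
image of x^7: 0
each image's coordinates form column j of the matrix

the matrix is [[0, 0, 0, 0, 0, 0, 0, 0]; [0, 0, 0, 0, 0, 0, 0, 0]; [0, 0, 0, 0, 0, 0, 0, 0]; [0, 0, 0, 0, 0, 0, 0, 0]; [0, 0, 0, 0, 0, 0, 0, 0]; [0, 0, 0, 0, 0, 0, 0, 0]; [0, 0, 0, 0, 0, 0, 0, 0]; [0, 0, 0, 0, 0, 0, 0, 0]] (rows listed top to bottom)


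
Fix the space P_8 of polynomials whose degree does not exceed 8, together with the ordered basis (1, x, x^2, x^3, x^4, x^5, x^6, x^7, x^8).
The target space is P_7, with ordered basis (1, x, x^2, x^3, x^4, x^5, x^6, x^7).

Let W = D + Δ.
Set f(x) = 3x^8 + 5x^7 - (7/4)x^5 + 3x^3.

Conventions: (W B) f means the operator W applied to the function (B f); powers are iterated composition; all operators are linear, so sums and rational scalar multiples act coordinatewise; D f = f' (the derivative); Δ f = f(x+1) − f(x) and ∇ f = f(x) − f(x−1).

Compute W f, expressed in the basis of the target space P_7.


the image equals g(x) = 48x^7 + 154x^6 + 273x^5 + (735/2)x^4 + (651/2)x^3 + (379/2)x^2 + (237/4)x + 37/4

D f = 24x^7 + 35x^6 - (35/4)x^4 + 9x^2
Δ f = 24x^7 + 119x^6 + 273x^5 + (1505/4)x^4 + (651/2)x^3 + (361/2)x^2 + (237/4)x + 37/4
(D + Δ) f = 48x^7 + 154x^6 + 273x^5 + (735/2)x^4 + (651/2)x^3 + (379/2)x^2 + (237/4)x + 37/4


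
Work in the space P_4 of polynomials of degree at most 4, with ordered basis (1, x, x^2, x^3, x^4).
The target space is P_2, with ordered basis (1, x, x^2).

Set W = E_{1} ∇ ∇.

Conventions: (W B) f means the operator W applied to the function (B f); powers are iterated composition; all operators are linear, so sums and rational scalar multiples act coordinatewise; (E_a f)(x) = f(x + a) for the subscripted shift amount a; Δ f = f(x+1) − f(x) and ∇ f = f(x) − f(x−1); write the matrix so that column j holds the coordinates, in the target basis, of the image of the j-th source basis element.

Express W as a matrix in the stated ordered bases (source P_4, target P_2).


image of 1: 0
image of x: 0
image of x^2: 2
image of x^3: 6x
image of x^4: 12x^2 + 2
each image's coordinates form column j of the matrix

the matrix is [[0, 0, 2, 0, 2]; [0, 0, 0, 6, 0]; [0, 0, 0, 0, 12]] (rows listed top to bottom)


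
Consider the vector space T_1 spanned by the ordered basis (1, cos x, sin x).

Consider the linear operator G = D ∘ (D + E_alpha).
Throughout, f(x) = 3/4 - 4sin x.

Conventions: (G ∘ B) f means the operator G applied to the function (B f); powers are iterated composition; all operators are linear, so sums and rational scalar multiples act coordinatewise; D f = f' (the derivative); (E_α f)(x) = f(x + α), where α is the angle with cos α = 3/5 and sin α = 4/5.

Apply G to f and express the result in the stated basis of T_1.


the result is g(x) = -(12/5)cos x + (36/5)sin x

D f = -4cos x
E_alpha f = 3/4 - (16/5)cos x - (12/5)sin x
(D + E_alpha) f = 3/4 - (36/5)cos x - (12/5)sin x
D (D + E_alpha) f = -(12/5)cos x + (36/5)sin x


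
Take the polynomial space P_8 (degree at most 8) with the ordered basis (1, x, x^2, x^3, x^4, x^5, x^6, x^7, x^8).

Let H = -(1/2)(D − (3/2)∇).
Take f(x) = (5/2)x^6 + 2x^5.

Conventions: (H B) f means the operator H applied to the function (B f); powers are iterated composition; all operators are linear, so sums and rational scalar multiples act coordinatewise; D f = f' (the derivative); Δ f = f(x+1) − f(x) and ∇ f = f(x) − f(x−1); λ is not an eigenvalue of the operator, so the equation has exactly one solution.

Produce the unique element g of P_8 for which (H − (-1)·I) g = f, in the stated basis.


write g with unknown coordinates in the stated basis and equate coefficients in (H − (-1)·I) g = f
solving from the highest basis element down gives g = (5/2)x^6 - (7/4)x^5 + (485/16)x^4 - (1295/16)x^3 + (15255/64)x^2 - (52485/128)x + 188367/512
check: H g = (15/4)x^5 - (485/16)x^4 + (1295/16)x^3 - (15255/64)x^2 + (52485/128)x - 188367/512
so H g − (-1)·g = (5/2)x^6 + 2x^5 = f ✓

the image equals g(x) = (5/2)x^6 - (7/4)x^5 + (485/16)x^4 - (1295/16)x^3 + (15255/64)x^2 - (52485/128)x + 188367/512


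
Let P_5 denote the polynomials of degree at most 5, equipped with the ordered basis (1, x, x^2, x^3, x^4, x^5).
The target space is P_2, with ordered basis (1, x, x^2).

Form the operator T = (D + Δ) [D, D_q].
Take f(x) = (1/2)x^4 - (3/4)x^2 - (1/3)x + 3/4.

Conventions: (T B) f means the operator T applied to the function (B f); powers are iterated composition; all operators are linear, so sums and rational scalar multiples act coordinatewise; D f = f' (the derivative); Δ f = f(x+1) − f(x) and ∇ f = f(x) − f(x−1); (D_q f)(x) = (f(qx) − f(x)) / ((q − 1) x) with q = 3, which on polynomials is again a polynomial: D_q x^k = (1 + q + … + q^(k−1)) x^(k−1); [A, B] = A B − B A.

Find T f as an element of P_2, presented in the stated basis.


D_q f = 20x^3 - 3x - 1/3
D D_q f = 60x^2 - 3
D f = 2x^3 - (3/2)x - 1/3
D_q D f = 26x^2 - 3/2
[D, D_q] f = 34x^2 - 3/2
D [D, D_q] f = 68x
Δ [D, D_q] f = 68x + 34
(D + Δ) [D, D_q] f = 136x + 34

g(x) = 136x + 34


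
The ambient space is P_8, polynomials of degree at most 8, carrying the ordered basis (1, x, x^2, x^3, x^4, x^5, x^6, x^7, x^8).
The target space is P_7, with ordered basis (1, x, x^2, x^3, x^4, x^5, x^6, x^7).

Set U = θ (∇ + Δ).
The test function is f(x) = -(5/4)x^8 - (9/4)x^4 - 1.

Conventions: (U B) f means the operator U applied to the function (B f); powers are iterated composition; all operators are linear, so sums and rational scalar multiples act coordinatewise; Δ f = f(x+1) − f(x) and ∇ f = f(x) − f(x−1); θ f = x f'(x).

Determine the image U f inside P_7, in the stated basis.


∇ f = -10x^7 + 35x^6 - 70x^5 + (175/2)x^4 - 79x^3 + (97/2)x^2 - 19x + 7/2
Δ f = -10x^7 - 35x^6 - 70x^5 - (175/2)x^4 - 79x^3 - (97/2)x^2 - 19x - 7/2
(∇ + Δ) f = -20x^7 - 140x^5 - 158x^3 - 38x
θ (∇ + Δ) f = -140x^7 - 700x^5 - 474x^3 - 38x

the result is g(x) = -140x^7 - 700x^5 - 474x^3 - 38x
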